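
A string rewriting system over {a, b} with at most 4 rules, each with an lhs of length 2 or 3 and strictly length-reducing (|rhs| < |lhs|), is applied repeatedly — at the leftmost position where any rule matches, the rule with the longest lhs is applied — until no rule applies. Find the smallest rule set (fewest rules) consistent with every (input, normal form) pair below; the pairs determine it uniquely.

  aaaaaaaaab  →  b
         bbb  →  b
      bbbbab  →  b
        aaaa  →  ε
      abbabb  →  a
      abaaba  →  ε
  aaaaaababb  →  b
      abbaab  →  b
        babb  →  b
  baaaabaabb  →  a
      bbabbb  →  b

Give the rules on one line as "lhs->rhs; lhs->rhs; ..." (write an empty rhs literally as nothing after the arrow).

  | aaaaaaaaab => aaaaaaab => aaaaab => aaab => ab => b
  | bbb => ab => b
  | bbbbab => abbab => bbab => aab => b
  | aaaa => aa => ε

aa->; ab->b; bb->a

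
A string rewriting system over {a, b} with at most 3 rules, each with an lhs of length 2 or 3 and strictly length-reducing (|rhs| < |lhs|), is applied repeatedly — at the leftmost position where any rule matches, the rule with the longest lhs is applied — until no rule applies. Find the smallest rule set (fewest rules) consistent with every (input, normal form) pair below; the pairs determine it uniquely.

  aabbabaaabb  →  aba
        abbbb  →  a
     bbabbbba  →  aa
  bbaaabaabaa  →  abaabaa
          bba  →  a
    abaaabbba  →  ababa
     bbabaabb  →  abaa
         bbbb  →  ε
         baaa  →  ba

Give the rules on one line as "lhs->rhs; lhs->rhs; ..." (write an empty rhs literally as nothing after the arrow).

aaa->a; bb->

  | aabbabaaabb => aaabaaabb => abaaabb => ababb => aba
  | abbbb => abb => a
  | bbabbbba => abbbba => abba => aa
  | bbaaabaabaa => aaabaabaa => abaabaa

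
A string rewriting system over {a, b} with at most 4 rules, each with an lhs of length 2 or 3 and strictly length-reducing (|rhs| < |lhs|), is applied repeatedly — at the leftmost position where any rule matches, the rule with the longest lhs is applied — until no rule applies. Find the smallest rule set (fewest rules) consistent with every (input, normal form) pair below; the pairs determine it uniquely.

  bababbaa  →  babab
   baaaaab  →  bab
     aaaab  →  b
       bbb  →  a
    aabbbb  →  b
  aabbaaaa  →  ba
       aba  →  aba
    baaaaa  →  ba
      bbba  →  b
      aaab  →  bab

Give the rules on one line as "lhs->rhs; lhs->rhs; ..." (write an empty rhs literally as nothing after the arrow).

  | bababbaa => babab
  | baaaaab => aaab => bab
  | aaaab => baab => b
  | bbb => a

aa->b; aab->a; baa->; bbb->a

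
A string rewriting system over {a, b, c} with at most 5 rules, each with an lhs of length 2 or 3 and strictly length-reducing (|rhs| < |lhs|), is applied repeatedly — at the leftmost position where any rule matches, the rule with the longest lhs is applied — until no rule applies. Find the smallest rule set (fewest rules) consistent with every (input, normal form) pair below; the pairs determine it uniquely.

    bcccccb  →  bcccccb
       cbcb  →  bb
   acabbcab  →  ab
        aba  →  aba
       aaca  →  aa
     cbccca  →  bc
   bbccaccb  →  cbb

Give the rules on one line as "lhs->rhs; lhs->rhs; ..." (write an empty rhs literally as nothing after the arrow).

bbc->c; ca->; cac->cb; cbc->b

  | bcccccb
  | cbcb => bb
  | acabbcab => abbcab => acab => ab
  | aba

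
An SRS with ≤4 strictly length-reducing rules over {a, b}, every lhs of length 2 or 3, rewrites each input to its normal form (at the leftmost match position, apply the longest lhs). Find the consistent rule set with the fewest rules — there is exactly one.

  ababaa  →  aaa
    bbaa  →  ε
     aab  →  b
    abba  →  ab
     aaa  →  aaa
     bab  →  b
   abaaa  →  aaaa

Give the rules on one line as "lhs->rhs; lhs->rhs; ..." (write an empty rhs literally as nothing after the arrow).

  | ababaa => abaa => aaa
  | bbaa => ba => ε
  | aab => b
  | abba => ab

aab->b; ba->; baa->aa; bba->b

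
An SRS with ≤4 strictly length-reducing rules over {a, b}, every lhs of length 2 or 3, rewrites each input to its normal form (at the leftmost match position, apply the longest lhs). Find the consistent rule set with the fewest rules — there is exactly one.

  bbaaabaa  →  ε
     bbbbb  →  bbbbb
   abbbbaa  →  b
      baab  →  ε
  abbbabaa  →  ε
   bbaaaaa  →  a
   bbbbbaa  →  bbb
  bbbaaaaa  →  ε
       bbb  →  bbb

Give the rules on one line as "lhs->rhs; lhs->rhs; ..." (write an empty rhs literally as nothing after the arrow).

aa->; ab->; ba->

  | bbaaabaa => baabaa => abaa => aa => ε
  | bbbbb
  | abbbbaa => bbbaa => bba => b
  | baab => ab => ε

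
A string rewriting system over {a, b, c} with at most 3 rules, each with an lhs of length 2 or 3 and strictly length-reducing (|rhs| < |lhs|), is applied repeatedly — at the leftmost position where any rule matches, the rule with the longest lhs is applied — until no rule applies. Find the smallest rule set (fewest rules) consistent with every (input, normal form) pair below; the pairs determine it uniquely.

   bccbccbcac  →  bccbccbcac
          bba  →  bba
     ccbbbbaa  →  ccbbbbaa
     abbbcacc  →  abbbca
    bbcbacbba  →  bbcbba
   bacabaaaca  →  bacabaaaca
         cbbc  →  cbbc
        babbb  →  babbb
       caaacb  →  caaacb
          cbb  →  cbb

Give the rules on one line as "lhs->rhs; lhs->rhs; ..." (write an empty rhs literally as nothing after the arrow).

  | bccbccbcac
  | bba
  | ccbbbbaa
  | abbbcacc => abbbca

acc->a; cba->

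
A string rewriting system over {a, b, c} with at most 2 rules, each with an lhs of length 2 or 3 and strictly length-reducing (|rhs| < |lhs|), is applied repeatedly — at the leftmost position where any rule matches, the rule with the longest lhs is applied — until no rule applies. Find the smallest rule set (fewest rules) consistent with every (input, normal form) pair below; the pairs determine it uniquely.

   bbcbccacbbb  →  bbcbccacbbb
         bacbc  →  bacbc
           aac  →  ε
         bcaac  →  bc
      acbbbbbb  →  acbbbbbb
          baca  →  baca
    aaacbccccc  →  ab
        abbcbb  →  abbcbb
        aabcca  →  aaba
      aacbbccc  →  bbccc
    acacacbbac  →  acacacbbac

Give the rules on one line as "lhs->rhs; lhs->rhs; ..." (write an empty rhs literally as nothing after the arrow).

aac->; abc->ab

  | bbcbccacbbb
  | bacbc
  | aac => ε
  | bcaac => bc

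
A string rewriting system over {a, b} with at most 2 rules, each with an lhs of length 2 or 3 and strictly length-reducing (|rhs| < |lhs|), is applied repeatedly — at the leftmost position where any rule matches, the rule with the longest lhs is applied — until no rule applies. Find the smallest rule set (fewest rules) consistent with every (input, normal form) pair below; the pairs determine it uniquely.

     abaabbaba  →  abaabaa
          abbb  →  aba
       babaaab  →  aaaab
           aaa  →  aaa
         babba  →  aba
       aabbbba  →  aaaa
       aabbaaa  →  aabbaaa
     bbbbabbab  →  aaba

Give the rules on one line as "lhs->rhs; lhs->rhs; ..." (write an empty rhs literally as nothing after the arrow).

  | abaabbaba => abaabaa
  | abbb => aba
  | babaaab => aaaab
  | aaa

bab->a; bbb->ba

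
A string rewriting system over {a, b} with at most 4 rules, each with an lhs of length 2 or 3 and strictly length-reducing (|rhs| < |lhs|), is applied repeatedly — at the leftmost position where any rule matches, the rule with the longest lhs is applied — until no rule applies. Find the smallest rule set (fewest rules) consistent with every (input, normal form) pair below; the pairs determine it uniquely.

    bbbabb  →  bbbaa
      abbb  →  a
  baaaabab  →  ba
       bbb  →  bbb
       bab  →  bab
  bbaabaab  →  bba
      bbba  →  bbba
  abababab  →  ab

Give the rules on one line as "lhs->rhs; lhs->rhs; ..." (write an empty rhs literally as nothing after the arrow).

aaa->aa; aab->a; aba->a; abb->aa

  | bbbabb => bbbaa
  | abbb => aab => a
  | baaaabab => baaabab => baabab => baab => ba
  | bbb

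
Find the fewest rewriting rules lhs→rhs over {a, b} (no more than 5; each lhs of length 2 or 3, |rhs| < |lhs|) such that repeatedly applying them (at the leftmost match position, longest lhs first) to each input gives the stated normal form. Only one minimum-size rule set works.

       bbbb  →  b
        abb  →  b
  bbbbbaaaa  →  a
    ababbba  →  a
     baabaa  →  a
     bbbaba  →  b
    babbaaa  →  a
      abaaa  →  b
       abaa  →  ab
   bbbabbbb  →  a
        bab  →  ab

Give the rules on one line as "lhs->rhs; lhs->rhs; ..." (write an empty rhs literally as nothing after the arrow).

aa->b; ba->a; baa->b; bb->a

  | bbbb => abb => aa => b
  | abb => aa => b
  | bbbbbaaaa => abbbaaaa => aabaaaa => bbaaaa => aaaaa => baaa => ba => a
  | ababbba => aabbba => bbbba => abba => aaa => ba => a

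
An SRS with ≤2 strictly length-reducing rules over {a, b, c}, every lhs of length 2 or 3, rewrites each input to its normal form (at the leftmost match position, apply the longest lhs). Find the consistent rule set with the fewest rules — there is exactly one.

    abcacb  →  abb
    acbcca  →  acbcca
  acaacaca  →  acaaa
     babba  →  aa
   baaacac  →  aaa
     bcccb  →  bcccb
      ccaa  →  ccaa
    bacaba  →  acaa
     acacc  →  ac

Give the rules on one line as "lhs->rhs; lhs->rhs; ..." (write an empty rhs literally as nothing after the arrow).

ba->a; cac->

  | abcacb => abb
  | acbcca
  | acaacaca => acaaa
  | babba => abba => aba => aa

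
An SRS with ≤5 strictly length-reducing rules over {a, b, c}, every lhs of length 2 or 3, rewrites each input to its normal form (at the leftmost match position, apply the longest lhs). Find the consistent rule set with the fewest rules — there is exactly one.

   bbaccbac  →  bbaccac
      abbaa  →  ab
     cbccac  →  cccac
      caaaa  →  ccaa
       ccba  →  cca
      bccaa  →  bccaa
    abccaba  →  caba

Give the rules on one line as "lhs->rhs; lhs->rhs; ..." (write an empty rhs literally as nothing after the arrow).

  | bbaccbac => bbaccac
  | abbaa => ab
  | cbccac => cccac
  | caaaa => ccaa

aaa->ca; abc->; baa->; cb->c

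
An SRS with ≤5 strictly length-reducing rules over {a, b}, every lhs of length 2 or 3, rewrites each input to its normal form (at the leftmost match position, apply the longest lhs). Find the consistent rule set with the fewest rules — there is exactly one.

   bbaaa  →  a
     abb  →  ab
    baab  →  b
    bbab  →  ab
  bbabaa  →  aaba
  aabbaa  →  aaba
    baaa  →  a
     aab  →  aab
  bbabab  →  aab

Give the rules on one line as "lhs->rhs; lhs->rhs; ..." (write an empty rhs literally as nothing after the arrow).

  | bbaaa => abaa => a
  | abb => ab
  | baab => b
  | bbab => abb => ab

aaa->aa; baa->; bb->b; bba->ab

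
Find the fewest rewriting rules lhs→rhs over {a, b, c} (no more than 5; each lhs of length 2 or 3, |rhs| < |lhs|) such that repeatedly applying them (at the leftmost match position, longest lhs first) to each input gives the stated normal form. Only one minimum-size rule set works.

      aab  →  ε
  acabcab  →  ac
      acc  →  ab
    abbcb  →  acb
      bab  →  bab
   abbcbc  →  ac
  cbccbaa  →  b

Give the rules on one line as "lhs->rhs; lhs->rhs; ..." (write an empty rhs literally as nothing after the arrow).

aa->b; bb->; bc->; cc->b

  | aab => bb => ε
  | acabcab => acaab => acbb => ac
  | acc => ab
  | abbcb => acb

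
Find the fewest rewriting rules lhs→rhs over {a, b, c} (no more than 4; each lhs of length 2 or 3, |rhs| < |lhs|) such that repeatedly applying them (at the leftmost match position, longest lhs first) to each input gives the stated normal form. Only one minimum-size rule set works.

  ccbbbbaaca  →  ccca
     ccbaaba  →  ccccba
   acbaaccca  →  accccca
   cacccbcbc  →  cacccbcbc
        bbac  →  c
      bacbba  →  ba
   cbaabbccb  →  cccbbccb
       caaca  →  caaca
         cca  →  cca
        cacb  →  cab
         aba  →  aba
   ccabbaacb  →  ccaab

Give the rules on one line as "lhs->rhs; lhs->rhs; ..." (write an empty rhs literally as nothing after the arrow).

acb->ab; baa->cc; bba->

  | ccbbbbaaca => ccbbaca => ccca
  | ccbaaba => ccccba
  | acbaaccca => abaaccca => accccca
  | cacccbcbc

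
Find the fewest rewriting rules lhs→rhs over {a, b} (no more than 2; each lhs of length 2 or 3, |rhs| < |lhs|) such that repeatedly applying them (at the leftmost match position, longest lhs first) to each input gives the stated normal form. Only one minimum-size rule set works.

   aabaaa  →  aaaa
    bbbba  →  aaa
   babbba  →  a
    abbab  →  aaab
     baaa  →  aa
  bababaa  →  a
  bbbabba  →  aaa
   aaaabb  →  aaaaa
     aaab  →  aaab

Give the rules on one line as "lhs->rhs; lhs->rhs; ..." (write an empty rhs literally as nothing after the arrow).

ba->; bb->a

  | aabaaa => aaaa
  | bbbba => abba => aaa
  | babbba => bbba => aba => a
  | abbab => aaab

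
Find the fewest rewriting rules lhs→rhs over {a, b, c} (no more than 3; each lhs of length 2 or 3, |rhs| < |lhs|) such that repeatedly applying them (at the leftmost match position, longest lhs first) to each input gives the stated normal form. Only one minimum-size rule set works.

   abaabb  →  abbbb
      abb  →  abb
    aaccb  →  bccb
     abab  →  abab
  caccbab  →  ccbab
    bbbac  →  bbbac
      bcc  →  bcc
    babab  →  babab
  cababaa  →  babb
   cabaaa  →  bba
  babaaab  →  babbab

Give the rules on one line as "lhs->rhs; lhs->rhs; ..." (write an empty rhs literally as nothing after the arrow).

  | abaabb => abbbb
  | abb
  | aaccb => bccb
  | abab

aa->b; ca->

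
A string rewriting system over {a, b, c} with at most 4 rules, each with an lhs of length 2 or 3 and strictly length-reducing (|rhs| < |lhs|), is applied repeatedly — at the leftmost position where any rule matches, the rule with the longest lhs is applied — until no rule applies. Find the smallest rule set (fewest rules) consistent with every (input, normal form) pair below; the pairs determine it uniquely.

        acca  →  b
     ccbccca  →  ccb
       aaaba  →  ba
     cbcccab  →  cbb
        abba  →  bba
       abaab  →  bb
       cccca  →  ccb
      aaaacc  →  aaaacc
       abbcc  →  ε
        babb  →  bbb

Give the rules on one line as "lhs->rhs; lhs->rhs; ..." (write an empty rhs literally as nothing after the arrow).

  | acca => ab => b
  | ccbccca => cccca => ccb
  | aaaba => aaba => aba => ba
  | cbcccab => cccab => cbb

ab->b; bc->; cca->b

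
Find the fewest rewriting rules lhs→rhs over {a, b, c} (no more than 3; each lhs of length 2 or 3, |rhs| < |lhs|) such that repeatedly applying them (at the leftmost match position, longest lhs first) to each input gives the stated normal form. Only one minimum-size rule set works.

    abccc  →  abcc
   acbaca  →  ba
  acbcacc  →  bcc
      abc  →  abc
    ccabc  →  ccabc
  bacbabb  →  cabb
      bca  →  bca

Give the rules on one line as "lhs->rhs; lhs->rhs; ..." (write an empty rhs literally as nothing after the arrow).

ac->; bba->ca; ccc->cc

  | abccc => abcc
  | acbaca => baca => ba
  | acbcacc => bcacc => bcc
  | abc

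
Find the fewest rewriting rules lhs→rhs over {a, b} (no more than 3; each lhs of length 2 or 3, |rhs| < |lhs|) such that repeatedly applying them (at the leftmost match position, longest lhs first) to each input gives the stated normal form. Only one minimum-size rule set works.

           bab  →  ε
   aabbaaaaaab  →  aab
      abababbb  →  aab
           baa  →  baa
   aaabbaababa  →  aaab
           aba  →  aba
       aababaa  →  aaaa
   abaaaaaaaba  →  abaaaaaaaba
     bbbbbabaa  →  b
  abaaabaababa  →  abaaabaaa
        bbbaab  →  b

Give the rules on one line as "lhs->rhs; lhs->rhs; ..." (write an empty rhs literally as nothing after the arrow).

bab->; bb->b; bba->bb

  | bab => ε
  | aabbaaaaaab => aabbaaaaab => aabbaaaab => aabbaaab => aabbaab => aabbab => aabbb => aabb => aab
  | abababbb => aabbb => aabb => aab
  | baa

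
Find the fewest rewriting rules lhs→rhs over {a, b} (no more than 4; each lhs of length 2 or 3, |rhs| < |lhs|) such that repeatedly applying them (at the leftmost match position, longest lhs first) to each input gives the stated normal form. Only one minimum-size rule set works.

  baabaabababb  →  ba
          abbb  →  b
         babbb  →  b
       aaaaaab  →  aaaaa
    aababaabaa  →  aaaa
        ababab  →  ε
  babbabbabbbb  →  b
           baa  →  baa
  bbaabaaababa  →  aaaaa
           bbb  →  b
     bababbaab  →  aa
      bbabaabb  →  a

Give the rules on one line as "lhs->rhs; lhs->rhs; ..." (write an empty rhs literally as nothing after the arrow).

ab->; bb->b; bba->aa

  | baabaabababb => baaabababb => baaababb => baaabb => baab => ba
  | abbb => bb => b
  | babbb => bbb => bb => b
  | aaaaaab => aaaaa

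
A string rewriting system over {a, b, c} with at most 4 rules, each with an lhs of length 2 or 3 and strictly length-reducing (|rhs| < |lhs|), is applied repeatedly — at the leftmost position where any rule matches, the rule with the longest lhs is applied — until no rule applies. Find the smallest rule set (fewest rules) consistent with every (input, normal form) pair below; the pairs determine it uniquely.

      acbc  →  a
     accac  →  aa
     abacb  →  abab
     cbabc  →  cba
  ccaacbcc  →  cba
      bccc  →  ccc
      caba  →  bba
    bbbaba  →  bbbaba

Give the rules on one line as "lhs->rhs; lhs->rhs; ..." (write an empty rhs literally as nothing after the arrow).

  | acbc => abc => ac => a
  | accac => acac => aac => aa
  | abacb => abab
  | cbabc => cbac => cba

ac->a; bc->c; ca->b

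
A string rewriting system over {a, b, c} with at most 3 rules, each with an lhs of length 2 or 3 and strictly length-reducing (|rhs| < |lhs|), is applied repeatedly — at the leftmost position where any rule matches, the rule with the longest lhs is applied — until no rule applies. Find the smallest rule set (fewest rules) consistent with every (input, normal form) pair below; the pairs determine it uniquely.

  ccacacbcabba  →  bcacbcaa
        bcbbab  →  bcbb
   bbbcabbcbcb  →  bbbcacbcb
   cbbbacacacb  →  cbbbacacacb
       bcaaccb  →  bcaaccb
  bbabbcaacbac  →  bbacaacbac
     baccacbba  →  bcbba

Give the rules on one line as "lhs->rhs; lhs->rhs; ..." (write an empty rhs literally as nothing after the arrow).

  | ccacacbcabba => bcacbcabba => bcacbcaa
  | bcbbab => bcbb
  | bbbcabbcbcb => bbbcacbcb
  | cbbbacacacb

ab->; abb->a; cca->b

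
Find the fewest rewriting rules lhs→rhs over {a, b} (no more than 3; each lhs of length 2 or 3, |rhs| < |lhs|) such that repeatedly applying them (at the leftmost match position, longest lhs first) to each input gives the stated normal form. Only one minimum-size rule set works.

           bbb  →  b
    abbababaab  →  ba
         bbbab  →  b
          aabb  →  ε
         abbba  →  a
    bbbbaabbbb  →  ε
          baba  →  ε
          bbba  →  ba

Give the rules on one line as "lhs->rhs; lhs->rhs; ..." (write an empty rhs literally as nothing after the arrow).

ab->; aba->b; bb->

  | bbb => b
  | abbababaab => bababaab => bbbaab => baab => ba
  | bbbab => bab => b
  | aabb => ab => ε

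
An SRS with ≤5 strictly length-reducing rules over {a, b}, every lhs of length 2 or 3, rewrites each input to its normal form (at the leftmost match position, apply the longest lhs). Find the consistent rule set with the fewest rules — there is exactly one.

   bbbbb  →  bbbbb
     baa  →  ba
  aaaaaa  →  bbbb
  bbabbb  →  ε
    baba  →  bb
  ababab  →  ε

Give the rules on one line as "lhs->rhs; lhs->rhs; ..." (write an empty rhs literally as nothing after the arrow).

aa->a; aaa->bb; ab->; bab->aa

  | bbbbb
  | baa => ba
  | aaaaaa => bbaaa => bbbb
  | bbabbb => baabb => babb => aab => ab => ε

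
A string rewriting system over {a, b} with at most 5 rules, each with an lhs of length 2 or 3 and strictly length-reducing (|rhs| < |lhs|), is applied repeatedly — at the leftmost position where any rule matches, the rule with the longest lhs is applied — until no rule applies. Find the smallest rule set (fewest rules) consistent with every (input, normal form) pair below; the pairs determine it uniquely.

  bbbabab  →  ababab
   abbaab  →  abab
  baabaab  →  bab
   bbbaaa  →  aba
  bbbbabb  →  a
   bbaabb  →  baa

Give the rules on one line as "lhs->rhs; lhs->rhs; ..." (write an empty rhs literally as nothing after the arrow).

  | bbbabab => ababab
  | abbaab => abab
  | baabaab => baaab => bab
  | bbbaaa => abaaa => aba

aaa->a; aab->a; bb->a; bba->b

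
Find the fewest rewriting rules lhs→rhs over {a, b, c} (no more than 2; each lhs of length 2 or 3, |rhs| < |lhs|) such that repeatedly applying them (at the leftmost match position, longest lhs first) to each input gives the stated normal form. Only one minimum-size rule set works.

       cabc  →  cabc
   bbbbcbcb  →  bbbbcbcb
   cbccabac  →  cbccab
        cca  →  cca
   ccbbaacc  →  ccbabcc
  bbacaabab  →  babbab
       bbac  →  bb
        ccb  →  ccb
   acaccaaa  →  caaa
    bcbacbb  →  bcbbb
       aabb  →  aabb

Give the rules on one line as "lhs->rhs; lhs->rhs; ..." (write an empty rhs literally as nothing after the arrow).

ac->; baa->ab

  | cabc
  | bbbbcbcb
  | cbccabac => cbccab
  | cca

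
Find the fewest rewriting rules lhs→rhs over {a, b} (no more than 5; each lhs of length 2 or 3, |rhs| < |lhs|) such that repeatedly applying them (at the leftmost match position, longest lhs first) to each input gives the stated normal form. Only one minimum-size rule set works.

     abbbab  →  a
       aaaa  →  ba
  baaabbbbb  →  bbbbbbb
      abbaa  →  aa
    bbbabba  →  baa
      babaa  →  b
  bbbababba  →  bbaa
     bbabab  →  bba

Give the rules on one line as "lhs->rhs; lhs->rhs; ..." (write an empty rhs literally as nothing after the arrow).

aaa->b; aab->ba; abb->; bab->a

  | abbbab => bab => a
  | aaaa => ba
  | baaabbbbb => bbbbbbb
  | abbaa => aa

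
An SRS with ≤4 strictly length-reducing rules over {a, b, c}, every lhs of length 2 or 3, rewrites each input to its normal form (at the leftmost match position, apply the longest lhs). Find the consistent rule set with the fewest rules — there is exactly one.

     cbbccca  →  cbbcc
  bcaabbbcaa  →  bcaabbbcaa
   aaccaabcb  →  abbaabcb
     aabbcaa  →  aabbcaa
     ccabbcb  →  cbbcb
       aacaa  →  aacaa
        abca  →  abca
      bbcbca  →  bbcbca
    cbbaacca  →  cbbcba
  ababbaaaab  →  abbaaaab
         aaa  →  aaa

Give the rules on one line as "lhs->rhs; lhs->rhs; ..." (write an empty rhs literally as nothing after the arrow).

  | cbbccca => cbbcc
  | bcaabbbcaa
  | aaccaabcb => abbaabcb
  | aabbcaa

aba->a; acc->bb; bab->bc; cca->c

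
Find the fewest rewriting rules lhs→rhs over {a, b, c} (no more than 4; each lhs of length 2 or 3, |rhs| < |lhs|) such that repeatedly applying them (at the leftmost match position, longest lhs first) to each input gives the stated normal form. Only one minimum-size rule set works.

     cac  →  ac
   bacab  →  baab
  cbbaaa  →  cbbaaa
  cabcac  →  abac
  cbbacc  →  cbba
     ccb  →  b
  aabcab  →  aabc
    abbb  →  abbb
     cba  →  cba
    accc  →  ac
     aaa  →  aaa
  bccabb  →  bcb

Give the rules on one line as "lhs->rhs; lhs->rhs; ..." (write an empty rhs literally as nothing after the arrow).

bab->bc; ca->a; cc->

  | cac => ac
  | bacab => baab
  | cbbaaa
  | cabcac => abcac => abac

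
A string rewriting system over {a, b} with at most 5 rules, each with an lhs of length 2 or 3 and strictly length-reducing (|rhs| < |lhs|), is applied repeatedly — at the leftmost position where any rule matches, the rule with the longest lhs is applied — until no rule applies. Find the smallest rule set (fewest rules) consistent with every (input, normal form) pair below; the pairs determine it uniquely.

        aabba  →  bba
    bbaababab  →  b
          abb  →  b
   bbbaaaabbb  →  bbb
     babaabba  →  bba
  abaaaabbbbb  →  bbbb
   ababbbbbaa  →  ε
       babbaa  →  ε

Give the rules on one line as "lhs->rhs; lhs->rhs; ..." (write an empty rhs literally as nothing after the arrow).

aa->; abb->b; baa->aa; bab->b

  | aabba => bba
  | bbaababab => baababab => aababab => babab => bab => b
  | abb => b
  | bbbaaaabbb => bbaaaabbb => baaaabbb => aaaabbb => aabbb => bbb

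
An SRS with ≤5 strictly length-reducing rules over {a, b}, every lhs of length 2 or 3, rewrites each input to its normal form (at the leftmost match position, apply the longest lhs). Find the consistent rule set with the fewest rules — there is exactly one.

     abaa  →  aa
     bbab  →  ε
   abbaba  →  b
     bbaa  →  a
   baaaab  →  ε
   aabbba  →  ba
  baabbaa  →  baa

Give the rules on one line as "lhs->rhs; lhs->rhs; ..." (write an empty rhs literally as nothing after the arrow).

ab->b; aba->a; bb->; bba->ab

  | abaa => aa
  | bbab => abb => bb => ε
  | abbaba => bbaba => abba => bba => ab => b
  | bbaa => aba => a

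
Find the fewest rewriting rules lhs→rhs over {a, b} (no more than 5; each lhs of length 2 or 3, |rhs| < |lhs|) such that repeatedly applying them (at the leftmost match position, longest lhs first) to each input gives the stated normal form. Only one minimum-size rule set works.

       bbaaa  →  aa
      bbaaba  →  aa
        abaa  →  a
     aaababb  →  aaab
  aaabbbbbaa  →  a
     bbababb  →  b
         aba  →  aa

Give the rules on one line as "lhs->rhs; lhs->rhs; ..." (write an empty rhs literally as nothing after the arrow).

abb->b; ba->a; baa->; bba->

  | bbaaa => aa
  | bbaaba => aba => aa
  | abaa => a
  | aaababb => aaaabb => aaab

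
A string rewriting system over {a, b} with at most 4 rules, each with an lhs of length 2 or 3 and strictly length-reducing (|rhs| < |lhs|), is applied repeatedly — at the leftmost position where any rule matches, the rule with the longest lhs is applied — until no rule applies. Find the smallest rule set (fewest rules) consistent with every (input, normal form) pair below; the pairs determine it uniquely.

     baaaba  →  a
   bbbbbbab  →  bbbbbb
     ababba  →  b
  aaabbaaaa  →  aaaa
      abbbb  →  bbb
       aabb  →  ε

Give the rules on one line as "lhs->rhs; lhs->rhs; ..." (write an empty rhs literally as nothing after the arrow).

ab->; aba->; ba->

  | baaaba => aaba => a
  | bbbbbbab => bbbbbb
  | ababba => bba => b
  | aaabbaaaa => aabaaaa => aaaa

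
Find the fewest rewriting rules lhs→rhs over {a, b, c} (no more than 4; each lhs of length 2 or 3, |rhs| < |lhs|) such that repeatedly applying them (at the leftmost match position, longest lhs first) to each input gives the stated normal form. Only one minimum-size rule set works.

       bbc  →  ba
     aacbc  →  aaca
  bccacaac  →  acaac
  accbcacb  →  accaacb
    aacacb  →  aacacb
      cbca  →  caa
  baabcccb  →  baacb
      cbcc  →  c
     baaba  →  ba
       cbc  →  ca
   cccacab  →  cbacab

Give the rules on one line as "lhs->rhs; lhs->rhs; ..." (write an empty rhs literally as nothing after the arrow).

  | bbc => ba
  | aacbc => aaca
  | bccacaac => acaac
  | accbcacb => accaacb

aba->; bc->a; bcc->; ccc->cb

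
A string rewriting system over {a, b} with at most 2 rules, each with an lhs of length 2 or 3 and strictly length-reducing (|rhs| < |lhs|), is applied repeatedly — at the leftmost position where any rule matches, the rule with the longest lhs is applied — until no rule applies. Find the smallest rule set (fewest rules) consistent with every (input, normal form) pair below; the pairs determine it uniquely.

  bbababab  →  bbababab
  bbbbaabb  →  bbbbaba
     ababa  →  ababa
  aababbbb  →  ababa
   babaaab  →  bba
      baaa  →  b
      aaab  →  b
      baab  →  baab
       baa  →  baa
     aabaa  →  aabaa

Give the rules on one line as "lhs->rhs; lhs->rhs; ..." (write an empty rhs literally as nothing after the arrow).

  | bbababab
  | bbbbaabb => bbbbaba
  | ababa
  | aababbbb => aabbabb => abaabb => ababa

aaa->; abb->ba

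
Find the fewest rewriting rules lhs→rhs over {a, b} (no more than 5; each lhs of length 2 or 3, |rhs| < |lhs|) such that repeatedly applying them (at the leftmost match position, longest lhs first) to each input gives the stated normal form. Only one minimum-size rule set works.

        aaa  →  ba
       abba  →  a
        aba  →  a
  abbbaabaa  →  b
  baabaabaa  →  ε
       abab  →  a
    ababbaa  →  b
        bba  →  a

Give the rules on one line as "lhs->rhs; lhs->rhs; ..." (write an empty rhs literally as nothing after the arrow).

  | aaa => ba
  | abba => aba => a
  | aba => a
  | abbbaabaa => abbaabaa => abaabaa => aabaa => bbaa => aa => b

aa->b; ab->a; aba->a; bb->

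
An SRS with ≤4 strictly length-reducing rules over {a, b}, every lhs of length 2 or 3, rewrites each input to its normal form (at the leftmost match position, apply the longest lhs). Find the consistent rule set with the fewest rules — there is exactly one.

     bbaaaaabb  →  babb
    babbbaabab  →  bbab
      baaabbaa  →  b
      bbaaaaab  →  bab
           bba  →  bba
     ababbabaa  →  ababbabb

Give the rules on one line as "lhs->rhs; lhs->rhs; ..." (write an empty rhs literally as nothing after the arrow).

  | bbaaaaabb => bbbaabb => aaaabb => babb
  | babbbaabab => baaaaabab => bbaabab => bbbbab => aabab => bbab
  | baaabbaa => bbbbaa => aabaa => bbaa => bbb => aa => b
  | bbaaaaab => bbbaab => aaaab => bab

aa->b; aaa->b; bbb->aa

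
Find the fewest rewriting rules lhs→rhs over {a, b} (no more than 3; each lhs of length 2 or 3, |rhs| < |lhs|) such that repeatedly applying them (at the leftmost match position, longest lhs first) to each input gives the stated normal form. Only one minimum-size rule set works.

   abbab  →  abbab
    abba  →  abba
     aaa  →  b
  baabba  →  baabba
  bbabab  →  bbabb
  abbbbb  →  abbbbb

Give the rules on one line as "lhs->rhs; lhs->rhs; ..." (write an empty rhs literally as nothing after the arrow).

  | abbab
  | abba
  | aaa => b
  | baabba

aaa->b; aba->ab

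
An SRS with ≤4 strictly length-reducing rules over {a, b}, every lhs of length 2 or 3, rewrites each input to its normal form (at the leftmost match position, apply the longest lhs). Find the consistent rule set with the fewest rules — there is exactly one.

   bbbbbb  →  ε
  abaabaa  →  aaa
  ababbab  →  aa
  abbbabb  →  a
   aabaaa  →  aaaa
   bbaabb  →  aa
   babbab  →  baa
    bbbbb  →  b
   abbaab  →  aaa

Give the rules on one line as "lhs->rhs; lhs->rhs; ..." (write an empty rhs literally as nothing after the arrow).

ab->a; aba->a; abb->a; bb->

  | bbbbbb => bbbb => bb => ε
  | abaabaa => aabaa => aaa
  | ababbab => abbab => aab => aa
  | abbbabb => ababb => abb => a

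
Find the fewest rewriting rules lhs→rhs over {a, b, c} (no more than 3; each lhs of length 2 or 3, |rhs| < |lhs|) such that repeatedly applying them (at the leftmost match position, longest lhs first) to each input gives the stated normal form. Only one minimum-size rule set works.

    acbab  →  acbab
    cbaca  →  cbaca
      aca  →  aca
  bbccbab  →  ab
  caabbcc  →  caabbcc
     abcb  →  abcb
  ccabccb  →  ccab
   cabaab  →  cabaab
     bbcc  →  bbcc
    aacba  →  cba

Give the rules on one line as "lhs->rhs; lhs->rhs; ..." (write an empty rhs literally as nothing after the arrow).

aac->c; bba->a; ccb->

  | acbab
  | cbaca
  | aca
  | bbccbab => bbab => ab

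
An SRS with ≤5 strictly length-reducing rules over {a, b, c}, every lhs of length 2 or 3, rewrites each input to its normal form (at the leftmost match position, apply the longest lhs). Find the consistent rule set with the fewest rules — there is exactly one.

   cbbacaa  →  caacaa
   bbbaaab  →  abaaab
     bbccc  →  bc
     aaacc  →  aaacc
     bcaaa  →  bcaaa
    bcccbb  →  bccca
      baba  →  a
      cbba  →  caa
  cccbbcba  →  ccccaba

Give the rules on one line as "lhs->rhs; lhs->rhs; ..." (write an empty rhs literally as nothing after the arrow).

bab->; bb->a; bbc->ca; cac->b

  | cbbacaa => caacaa
  | bbbaaab => abaaab
  | bbccc => cacc => bc
  | aaacc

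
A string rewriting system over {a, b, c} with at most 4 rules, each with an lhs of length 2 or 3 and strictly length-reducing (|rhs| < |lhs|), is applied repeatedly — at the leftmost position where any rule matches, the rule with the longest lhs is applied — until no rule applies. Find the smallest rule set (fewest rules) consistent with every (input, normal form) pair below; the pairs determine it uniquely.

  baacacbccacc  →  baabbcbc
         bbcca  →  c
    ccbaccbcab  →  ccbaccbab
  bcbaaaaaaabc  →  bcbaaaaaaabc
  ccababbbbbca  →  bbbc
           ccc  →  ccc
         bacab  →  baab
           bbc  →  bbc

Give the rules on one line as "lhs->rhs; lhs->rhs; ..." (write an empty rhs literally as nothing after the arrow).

  | baacacbccacc => baabbccacc => baabbcbc
  | bbcca => bbca => bba => c
  | ccbaccbcab => ccbaccbab
  | bcbaaaaaaabc

aba->; bba->c; ca->a; cac->b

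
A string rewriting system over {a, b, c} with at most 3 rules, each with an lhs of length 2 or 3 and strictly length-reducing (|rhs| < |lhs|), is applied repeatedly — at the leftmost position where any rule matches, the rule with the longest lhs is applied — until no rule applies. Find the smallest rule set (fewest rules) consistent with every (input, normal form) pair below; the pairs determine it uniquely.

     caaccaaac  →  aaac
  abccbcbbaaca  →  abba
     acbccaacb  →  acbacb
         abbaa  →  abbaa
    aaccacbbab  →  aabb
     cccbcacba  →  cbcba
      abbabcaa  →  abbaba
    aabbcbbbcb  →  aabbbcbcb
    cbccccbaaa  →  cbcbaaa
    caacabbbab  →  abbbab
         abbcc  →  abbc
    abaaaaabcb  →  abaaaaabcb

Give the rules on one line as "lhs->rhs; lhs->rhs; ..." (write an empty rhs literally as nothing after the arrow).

  | caaccaaac => accaaac => acaaac => aaac
  | abccbcbbaaca => abcbcbbaaca => abcbbcaaca => abbccaaca => abbcaaca => abbaca => abba
  | acbccaacb => acbcaacb => acbacb
  | abbaa

ca->; cbb->bc; cc->c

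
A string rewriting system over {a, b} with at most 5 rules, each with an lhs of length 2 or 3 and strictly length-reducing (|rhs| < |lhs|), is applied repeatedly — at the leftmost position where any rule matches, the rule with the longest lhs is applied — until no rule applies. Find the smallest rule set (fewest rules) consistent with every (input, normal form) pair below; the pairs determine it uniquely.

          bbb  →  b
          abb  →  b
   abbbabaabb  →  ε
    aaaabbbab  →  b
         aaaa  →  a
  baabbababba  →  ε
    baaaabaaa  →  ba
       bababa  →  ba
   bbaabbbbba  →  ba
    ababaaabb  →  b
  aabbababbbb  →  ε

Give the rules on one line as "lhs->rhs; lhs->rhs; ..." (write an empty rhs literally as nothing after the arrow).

  | bbb => b
  | abb => b
  | abbbabaabb => bbabaabb => bbbaabb => baabb => babb => bb => ε
  | aaaabbbab => aaabbbab => aabbbab => abbbab => bbab => bbb => b

aa->a; ab->; bb->; bba->bb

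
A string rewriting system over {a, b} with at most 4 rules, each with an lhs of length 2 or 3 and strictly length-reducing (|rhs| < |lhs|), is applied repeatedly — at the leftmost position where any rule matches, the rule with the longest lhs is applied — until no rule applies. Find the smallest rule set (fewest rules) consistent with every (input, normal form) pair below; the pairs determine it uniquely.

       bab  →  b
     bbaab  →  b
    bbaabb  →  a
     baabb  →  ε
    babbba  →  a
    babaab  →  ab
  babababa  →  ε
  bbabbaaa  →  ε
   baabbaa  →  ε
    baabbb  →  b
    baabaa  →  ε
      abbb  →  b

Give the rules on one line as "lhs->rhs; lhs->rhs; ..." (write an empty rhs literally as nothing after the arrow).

aa->; aaa->aa; ba->; bb->a

  | bab => b
  | bbaab => aaab => aab => b
  | bbaabb => aaabb => aabb => bb => a
  | baabb => abb => aa => ε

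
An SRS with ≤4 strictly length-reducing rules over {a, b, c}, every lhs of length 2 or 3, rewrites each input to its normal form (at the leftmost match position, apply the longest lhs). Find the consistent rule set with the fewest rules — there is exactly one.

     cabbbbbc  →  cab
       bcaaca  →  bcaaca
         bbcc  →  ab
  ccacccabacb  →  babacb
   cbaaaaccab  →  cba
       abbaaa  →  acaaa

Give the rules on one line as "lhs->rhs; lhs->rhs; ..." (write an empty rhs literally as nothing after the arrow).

  | cabbbbbc => cacbbbc => caccbc => cabbc => cacc => cab
  | bcaaca
  | bbcc => ccc => ab
  | ccacccabacb => bacccabacb => baababacb => babacb

aab->; bb->c; cc->b; ccc->ab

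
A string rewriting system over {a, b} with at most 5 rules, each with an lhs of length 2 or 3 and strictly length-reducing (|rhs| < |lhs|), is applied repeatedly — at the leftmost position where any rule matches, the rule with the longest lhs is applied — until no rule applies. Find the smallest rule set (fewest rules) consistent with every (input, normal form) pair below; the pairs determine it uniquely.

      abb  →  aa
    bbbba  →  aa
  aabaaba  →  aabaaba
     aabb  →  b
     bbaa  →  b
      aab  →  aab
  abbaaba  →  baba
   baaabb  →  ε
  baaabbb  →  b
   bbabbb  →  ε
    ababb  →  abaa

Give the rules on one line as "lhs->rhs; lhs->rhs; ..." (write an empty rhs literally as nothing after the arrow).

  | abb => aa
  | bbbba => bba => aa
  | aabaaba
  | aabb => aaa => b

aaa->b; abb->aa; bb->; bba->aa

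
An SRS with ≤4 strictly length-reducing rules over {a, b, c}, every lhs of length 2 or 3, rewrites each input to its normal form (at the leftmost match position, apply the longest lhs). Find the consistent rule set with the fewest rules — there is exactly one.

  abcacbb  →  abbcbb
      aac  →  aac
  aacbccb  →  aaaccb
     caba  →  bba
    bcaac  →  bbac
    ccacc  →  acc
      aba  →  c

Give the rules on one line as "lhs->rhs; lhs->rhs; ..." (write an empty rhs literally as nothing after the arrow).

  | abcacbb => abbcbb
  | aac
  | aacbccb => aaaccb
  | caba => bba

aba->c; ca->b; cbc->ac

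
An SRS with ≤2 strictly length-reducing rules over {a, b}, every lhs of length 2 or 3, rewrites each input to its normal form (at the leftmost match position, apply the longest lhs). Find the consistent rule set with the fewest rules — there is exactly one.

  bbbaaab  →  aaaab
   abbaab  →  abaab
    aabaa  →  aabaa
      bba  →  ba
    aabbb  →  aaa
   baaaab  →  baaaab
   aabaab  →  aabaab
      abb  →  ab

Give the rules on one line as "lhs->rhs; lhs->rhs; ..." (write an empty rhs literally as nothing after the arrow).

  | bbbaaab => aaaab
  | abbaab => abaab
  | aabaa
  | bba => ba

bb->b; bbb->a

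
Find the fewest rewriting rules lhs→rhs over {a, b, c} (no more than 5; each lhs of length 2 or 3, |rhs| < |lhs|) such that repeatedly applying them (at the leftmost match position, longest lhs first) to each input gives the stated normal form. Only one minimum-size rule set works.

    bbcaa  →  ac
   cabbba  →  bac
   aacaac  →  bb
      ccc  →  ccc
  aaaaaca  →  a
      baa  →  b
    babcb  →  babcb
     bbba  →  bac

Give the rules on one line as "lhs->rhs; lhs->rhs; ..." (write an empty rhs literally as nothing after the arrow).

  | bbcaa => bba => ac
  | cabbba => bbba => bac
  | aacaac => baac => bb
  | ccc

aa->; aac->b; bba->ac; ca->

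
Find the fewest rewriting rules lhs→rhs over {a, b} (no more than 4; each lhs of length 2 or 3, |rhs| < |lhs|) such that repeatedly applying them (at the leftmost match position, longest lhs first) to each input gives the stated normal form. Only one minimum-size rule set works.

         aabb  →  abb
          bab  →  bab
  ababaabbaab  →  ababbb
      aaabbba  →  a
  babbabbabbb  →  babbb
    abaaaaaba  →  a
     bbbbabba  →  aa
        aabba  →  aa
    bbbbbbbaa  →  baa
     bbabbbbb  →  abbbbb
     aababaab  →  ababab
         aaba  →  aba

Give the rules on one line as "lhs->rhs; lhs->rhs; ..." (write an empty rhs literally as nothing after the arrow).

  | aabb => abb
  | bab
  | ababaabbaab => abababbaab => ababaaab => ababbb
  | aaabbba => bbbba => bba => a

aaa->b; aab->ab; bba->a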